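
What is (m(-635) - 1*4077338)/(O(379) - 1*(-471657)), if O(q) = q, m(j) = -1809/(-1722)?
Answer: -2340391409/270948664 ≈ -8.6378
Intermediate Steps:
m(j) = 603/574 (m(j) = -1809*(-1/1722) = 603/574)
(m(-635) - 1*4077338)/(O(379) - 1*(-471657)) = (603/574 - 1*4077338)/(379 - 1*(-471657)) = (603/574 - 4077338)/(379 + 471657) = -2340391409/574/472036 = -2340391409/574*1/472036 = -2340391409/270948664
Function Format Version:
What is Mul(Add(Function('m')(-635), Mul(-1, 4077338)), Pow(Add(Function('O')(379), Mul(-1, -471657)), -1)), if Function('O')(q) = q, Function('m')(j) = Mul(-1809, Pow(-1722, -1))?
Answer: Rational(-2340391409, 270948664) ≈ -8.6378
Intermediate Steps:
Function('m')(j) = Rational(603, 574) (Function('m')(j) = Mul(-1809, Rational(-1, 1722)) = Rational(603, 574))
Mul(Add(Function('m')(-635), Mul(-1, 4077338)), Pow(Add(Function('O')(379), Mul(-1, -471657)), -1)) = Mul(Add(Rational(603, 574), Mul(-1, 4077338)), Pow(Add(379, Mul(-1, -471657)), -1)) = Mul(Add(Rational(603, 574), -4077338), Pow(Add(379, 471657), -1)) = Mul(Rational(-2340391409, 574), Pow(472036, -1)) = Mul(Rational(-2340391409, 574), Rational(1, 472036)) = Rational(-2340391409, 270948664)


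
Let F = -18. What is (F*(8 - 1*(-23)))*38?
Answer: -21204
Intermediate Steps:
(F*(8 - 1*(-23)))*38 = -18*(8 - 1*(-23))*38 = -18*(8 + 23)*38 = -18*31*38 = -558*38 = -21204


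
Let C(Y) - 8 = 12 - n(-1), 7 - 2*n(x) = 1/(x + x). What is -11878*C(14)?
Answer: -386035/2 ≈ -1.9302e+5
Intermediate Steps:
n(x) = 7/2 - 1/(4*x) (n(x) = 7/2 - 1/(2*(x + x)) = 7/2 - 1/(2*x)/2 = 7/2 - 1/(4*x))
C(Y) = 65/4 (C(Y) = 8 + (12 - (-1 + 14*(-1))/(4*(-1))) = 8 + (12 - (-1)*(-1 - 14)/4) = 8 + (12 - (-1)*(-15)/4) = 8 + (12 - 1*15/4) = 8 + (12 - 15/4) = 8 + 33/4 = 65/4)
-11878*C(14) = -11878*65/4 = -386035/2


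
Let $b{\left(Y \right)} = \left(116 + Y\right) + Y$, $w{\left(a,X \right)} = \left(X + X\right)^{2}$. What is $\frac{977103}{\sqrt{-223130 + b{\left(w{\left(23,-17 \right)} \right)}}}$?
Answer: $- \frac{977103 i \sqrt{220702}}{220702} \approx - 2079.9 i$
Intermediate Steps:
$w{\left(a,X \right)} = 4 X^{2}$ ($w{\left(a,X \right)} = \left(2 X\right)^{2} = 4 X^{2}$)
$b{\left(Y \right)} = 116 + 2 Y$
$\frac{977103}{\sqrt{-223130 + b{\left(w{\left(23,-17 \right)} \right)}}} = \frac{977103}{\sqrt{-223130 + \left(116 + 2 \cdot 4 \left(-17\right)^{2}\right)}} = \frac{977103}{\sqrt{-223130 + \left(116 + 2 \cdot 4 \cdot 289\right)}} = \frac{977103}{\sqrt{-223130 + \left(116 + 2 \cdot 1156\right)}} = \frac{977103}{\sqrt{-223130 + \left(116 + 2312\right)}} = \frac{977103}{\sqrt{-223130 + 2428}} = \frac{977103}{\sqrt{-220702}} = \frac{977103}{i \sqrt{220702}} = 977103 \left(- \frac{i \sqrt{220702}}{220702}\right) = - \frac{977103 i \sqrt{220702}}{220702}$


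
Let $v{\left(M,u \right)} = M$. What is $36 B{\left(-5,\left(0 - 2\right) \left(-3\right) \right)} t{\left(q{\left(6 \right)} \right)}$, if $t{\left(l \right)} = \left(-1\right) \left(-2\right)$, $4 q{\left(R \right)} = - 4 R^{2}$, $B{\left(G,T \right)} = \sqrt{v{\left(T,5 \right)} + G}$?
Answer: $72$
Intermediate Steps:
$B{\left(G,T \right)} = \sqrt{G + T}$ ($B{\left(G,T \right)} = \sqrt{T + G} = \sqrt{G + T}$)
$q{\left(R \right)} = - R^{2}$ ($q{\left(R \right)} = \frac{\left(-4\right) R^{2}}{4} = - R^{2}$)
$t{\left(l \right)} = 2$
$36 B{\left(-5,\left(0 - 2\right) \left(-3\right) \right)} t{\left(q{\left(6 \right)} \right)} = 36 \sqrt{-5 + \left(0 - 2\right) \left(-3\right)} 2 = 36 \sqrt{-5 - -6} \cdot 2 = 36 \sqrt{-5 + 6} \cdot 2 = 36 \sqrt{1} \cdot 2 = 36 \cdot 1 \cdot 2 = 36 \cdot 2 = 72$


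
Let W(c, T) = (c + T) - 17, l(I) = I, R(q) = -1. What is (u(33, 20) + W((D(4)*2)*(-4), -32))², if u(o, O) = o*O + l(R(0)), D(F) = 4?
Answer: 334084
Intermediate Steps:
W(c, T) = -17 + T + c (W(c, T) = (T + c) - 17 = -17 + T + c)
u(o, O) = -1 + O*o (u(o, O) = o*O - 1 = O*o - 1 = -1 + O*o)
(u(33, 20) + W((D(4)*2)*(-4), -32))² = ((-1 + 20*33) + (-17 - 32 + (4*2)*(-4)))² = ((-1 + 660) + (-17 - 32 + 8*(-4)))² = (659 + (-17 - 32 - 32))² = (659 - 81)² = 578² = 334084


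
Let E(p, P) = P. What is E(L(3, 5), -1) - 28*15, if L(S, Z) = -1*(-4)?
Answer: -421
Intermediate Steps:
L(S, Z) = 4
E(L(3, 5), -1) - 28*15 = -1 - 28*15 = -1 - 420 = -421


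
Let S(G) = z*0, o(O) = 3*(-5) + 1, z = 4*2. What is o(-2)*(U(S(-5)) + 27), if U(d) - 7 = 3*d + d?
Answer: -476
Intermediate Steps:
z = 8
o(O) = -14 (o(O) = -15 + 1 = -14)
S(G) = 0 (S(G) = 8*0 = 0)
U(d) = 7 + 4*d (U(d) = 7 + (3*d + d) = 7 + 4*d)
o(-2)*(U(S(-5)) + 27) = -14*((7 + 4*0) + 27) = -14*((7 + 0) + 27) = -14*(7 + 27) = -14*34 = -476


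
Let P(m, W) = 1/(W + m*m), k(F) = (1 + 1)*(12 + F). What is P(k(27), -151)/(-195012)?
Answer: -1/1157006196 ≈ -8.6430e-10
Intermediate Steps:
k(F) = 24 + 2*F (k(F) = 2*(12 + F) = 24 + 2*F)
P(m, W) = 1/(W + m²)
P(k(27), -151)/(-195012) = 1/(-151 + (24 + 2*27)²*(-195012)) = -1/195012/(-151 + (24 + 54)²) = -1/195012/(-151 + 78²) = -1/195012/(-151 + 6084) = -1/195012/5933 = (1/5933)*(-1/195012) = -1/1157006196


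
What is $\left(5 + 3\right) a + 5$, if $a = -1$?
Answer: $-3$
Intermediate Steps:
$\left(5 + 3\right) a + 5 = \left(5 + 3\right) \left(-1\right) + 5 = 8 \left(-1\right) + 5 = -8 + 5 = -3$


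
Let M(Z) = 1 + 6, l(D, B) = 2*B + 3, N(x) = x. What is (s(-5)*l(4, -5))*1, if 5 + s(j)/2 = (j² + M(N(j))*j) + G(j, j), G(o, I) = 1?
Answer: 196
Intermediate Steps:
l(D, B) = 3 + 2*B
M(Z) = 7
s(j) = -8 + 2*j² + 14*j (s(j) = -10 + 2*((j² + 7*j) + 1) = -10 + 2*(1 + j² + 7*j) = -10 + (2 + 2*j² + 14*j) = -8 + 2*j² + 14*j)
(s(-5)*l(4, -5))*1 = ((-8 + 2*(-5)² + 14*(-5))*(3 + 2*(-5)))*1 = ((-8 + 2*25 - 70)*(3 - 10))*1 = ((-8 + 50 - 70)*(-7))*1 = -28*(-7)*1 = 196*1 = 196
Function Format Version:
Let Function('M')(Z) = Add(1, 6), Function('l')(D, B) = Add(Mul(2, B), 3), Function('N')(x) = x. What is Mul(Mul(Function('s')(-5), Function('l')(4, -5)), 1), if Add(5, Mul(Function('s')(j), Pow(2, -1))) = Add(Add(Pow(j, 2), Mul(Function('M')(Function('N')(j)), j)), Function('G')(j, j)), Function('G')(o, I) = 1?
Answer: 196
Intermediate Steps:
Function('l')(D, B) = Add(3, Mul(2, B))
Function('M')(Z) = 7
Function('s')(j) = Add(-8, Mul(2, Pow(j, 2)), Mul(14, j)) (Function('s')(j) = Add(-10, Mul(2, Add(Add(Pow(j, 2), Mul(7, j)), 1))) = Add(-10, Mul(2, Add(1, Pow(j, 2), Mul(7, j)))) = Add(-10, Add(2, Mul(2, Pow(j, 2)), Mul(14, j))) = Add(-8, Mul(2, Pow(j, 2)), Mul(14, j)))
Mul(Mul(Function('s')(-5), Function('l')(4, -5)), 1) = Mul(Mul(Add(-8, Mul(2, Pow(-5, 2)), Mul(14, -5)), Add(3, Mul(2, -5))), 1) = Mul(Mul(Add(-8, Mul(2, 25), -70), Add(3, -10)), 1) = Mul(Mul(Add(-8, 50, -70), -7), 1) = Mul(Mul(-28, -7), 1) = Mul(196, 1) = 196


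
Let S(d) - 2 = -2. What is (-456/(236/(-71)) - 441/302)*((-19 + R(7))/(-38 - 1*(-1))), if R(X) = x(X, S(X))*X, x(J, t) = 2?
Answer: 12091845/659266 ≈ 18.341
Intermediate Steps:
S(d) = 0 (S(d) = 2 - 2 = 0)
R(X) = 2*X
(-456/(236/(-71)) - 441/302)*((-19 + R(7))/(-38 - 1*(-1))) = (-456/(236/(-71)) - 441/302)*((-19 + 2*7)/(-38 - 1*(-1))) = (-456/(236*(-1/71)) - 441*1/302)*((-19 + 14)/(-38 + 1)) = (-456/(-236/71) - 441/302)*(-5/(-37)) = (-456*(-71/236) - 441/302)*(-5*(-1/37)) = (8094/59 - 441/302)*(5/37) = (2418369/17818)*(5/37) = 12091845/659266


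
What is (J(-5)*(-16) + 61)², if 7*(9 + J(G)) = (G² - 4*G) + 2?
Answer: 466489/49 ≈ 9520.2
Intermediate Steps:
J(G) = -61/7 - 4*G/7 + G²/7 (J(G) = -9 + ((G² - 4*G) + 2)/7 = -9 + (2 + G² - 4*G)/7 = -9 + (2/7 - 4*G/7 + G²/7) = -61/7 - 4*G/7 + G²/7)
(J(-5)*(-16) + 61)² = ((-61/7 - 4/7*(-5) + (⅐)*(-5)²)*(-16) + 61)² = ((-61/7 + 20/7 + (⅐)*25)*(-16) + 61)² = ((-61/7 + 20/7 + 25/7)*(-16) + 61)² = (-16/7*(-16) + 61)² = (256/7 + 61)² = (683/7)² = 466489/49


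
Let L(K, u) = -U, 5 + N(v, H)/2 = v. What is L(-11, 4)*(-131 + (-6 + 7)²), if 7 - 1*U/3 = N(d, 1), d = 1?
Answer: 5850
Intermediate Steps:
N(v, H) = -10 + 2*v
U = 45 (U = 21 - 3*(-10 + 2*1) = 21 - 3*(-10 + 2) = 21 - 3*(-8) = 21 + 24 = 45)
L(K, u) = -45 (L(K, u) = -1*45 = -45)
L(-11, 4)*(-131 + (-6 + 7)²) = -45*(-131 + (-6 + 7)²) = -45*(-131 + 1²) = -45*(-131 + 1) = -45*(-130) = 5850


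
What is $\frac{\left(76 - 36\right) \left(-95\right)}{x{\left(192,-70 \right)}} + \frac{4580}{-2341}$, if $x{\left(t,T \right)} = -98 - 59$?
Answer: $\frac{8176740}{367537} \approx 22.247$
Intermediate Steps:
$x{\left(t,T \right)} = -157$
$\frac{\left(76 - 36\right) \left(-95\right)}{x{\left(192,-70 \right)}} + \frac{4580}{-2341} = \frac{\left(76 - 36\right) \left(-95\right)}{-157} + \frac{4580}{-2341} = 40 \left(-95\right) \left(- \frac{1}{157}\right) + 4580 \left(- \frac{1}{2341}\right) = \left(-3800\right) \left(- \frac{1}{157}\right) - \frac{4580}{2341} = \frac{3800}{157} - \frac{4580}{2341} = \frac{8176740}{367537}$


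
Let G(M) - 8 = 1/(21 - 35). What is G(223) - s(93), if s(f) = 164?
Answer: -2185/14 ≈ -156.07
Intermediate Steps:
G(M) = 111/14 (G(M) = 8 + 1/(21 - 35) = 8 + 1/(-14) = 8 - 1/14 = 111/14)
G(223) - s(93) = 111/14 - 1*164 = 111/14 - 164 = -2185/14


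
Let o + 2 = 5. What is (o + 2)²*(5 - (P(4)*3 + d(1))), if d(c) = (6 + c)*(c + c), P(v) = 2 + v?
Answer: -675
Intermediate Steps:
o = 3 (o = -2 + 5 = 3)
d(c) = 2*c*(6 + c) (d(c) = (6 + c)*(2*c) = 2*c*(6 + c))
(o + 2)²*(5 - (P(4)*3 + d(1))) = (3 + 2)²*(5 - ((2 + 4)*3 + 2*1*(6 + 1))) = 5²*(5 - (6*3 + 2*1*7)) = 25*(5 - (18 + 14)) = 25*(5 - 1*32) = 25*(5 - 32) = 25*(-27) = -675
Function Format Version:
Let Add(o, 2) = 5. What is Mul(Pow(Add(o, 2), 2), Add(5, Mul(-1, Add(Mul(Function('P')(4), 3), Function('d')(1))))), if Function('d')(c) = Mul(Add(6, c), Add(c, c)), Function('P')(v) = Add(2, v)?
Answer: -675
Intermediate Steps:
o = 3 (o = Add(-2, 5) = 3)
Function('d')(c) = Mul(2, c, Add(6, c)) (Function('d')(c) = Mul(Add(6, c), Mul(2, c)) = Mul(2, c, Add(6, c)))
Mul(Pow(Add(o, 2), 2), Add(5, Mul(-1, Add(Mul(Function('P')(4), 3), Function('d')(1))))) = Mul(Pow(Add(3, 2), 2), Add(5, Mul(-1, Add(Mul(Add(2, 4), 3), Mul(2, 1, Add(6, 1)))))) = Mul(Pow(5, 2), Add(5, Mul(-1, Add(Mul(6, 3), Mul(2, 1, 7))))) = Mul(25, Add(5, Mul(-1, Add(18, 14)))) = Mul(25, Add(5, Mul(-1, 32))) = Mul(25, Add(5, -32)) = Mul(25, -27) = -675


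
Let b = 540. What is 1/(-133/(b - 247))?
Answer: -293/133 ≈ -2.2030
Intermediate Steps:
1/(-133/(b - 247)) = 1/(-133/(540 - 247)) = 1/(-133/293) = -293/133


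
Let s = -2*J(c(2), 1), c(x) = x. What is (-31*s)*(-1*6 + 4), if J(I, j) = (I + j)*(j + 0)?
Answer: -372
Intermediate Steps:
J(I, j) = j*(I + j) (J(I, j) = (I + j)*j = j*(I + j))
s = -6 (s = -2*(2 + 1) = -2*3 = -6)
(-31*s)*(-1*6 + 4) = (-31*(-6))*(-1*6 + 4) = 186*(-6 + 4) = 186*(-2) = -372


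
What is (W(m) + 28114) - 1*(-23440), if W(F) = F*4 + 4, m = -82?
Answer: 51230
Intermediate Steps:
W(F) = 4 + 4*F (W(F) = 4*F + 4 = 4 + 4*F)
(W(m) + 28114) - 1*(-23440) = ((4 + 4*(-82)) + 28114) - 1*(-23440) = ((4 - 328) + 28114) + 23440 = (-324 + 28114) + 23440 = 27790 + 23440 = 51230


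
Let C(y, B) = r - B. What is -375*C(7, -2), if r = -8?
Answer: 2250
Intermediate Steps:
C(y, B) = -8 - B
-375*C(7, -2) = -375*(-8 - 1*(-2)) = -375*(-8 + 2) = -375*(-6) = 2250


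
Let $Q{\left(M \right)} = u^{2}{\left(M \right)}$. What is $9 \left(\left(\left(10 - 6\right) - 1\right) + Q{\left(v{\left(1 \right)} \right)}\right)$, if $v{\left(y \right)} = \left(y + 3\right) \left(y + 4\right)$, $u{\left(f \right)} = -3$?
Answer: $108$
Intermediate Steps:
$v{\left(y \right)} = \left(3 + y\right) \left(4 + y\right)$
$Q{\left(M \right)} = 9$ ($Q{\left(M \right)} = \left(-3\right)^{2} = 9$)
$9 \left(\left(\left(10 - 6\right) - 1\right) + Q{\left(v{\left(1 \right)} \right)}\right) = 9 \left(\left(\left(10 - 6\right) - 1\right) + 9\right) = 9 \left(\left(4 - 1\right) + 9\right) = 9 \left(3 + 9\right) = 9 \cdot 12 = 108$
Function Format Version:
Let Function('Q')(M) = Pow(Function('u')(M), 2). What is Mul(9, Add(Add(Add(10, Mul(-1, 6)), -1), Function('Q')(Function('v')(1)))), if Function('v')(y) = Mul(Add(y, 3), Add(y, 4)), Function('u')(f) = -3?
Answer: 108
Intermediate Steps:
Function('v')(y) = Mul(Add(3, y), Add(4, y))
Function('Q')(M) = 9 (Function('Q')(M) = Pow(-3, 2) = 9)
Mul(9, Add(Add(Add(10, Mul(-1, 6)), -1), Function('Q')(Function('v')(1)))) = Mul(9, Add(Add(Add(10, Mul(-1, 6)), -1), 9)) = Mul(9, Add(Add(Add(10, -6), -1), 9)) = Mul(9, Add(Add(4, -1), 9)) = Mul(9, Add(3, 9)) = Mul(9, 12) = 108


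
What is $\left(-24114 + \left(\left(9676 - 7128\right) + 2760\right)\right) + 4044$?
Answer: $-14762$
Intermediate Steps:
$\left(-24114 + \left(\left(9676 - 7128\right) + 2760\right)\right) + 4044 = \left(-24114 + \left(2548 + 2760\right)\right) + 4044 = \left(-24114 + 5308\right) + 4044 = -18806 + 4044 = -14762$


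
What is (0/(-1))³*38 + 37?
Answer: 37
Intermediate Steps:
(0/(-1))³*38 + 37 = (0*(-1))³*38 + 37 = 0³*38 + 37 = 0*38 + 37 = 0 + 37 = 37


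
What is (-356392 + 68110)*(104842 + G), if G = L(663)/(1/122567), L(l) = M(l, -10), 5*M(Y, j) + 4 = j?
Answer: 343553731296/5 ≈ 6.8711e+10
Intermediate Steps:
M(Y, j) = -⅘ + j/5
L(l) = -14/5 (L(l) = -⅘ + (⅕)*(-10) = -⅘ - 2 = -14/5)
G = -1715938/5 (G = -14/(5*(1/122567)) = -14/(5*1/122567) = -14/5*122567 = -1715938/5 ≈ -3.4319e+5)
(-356392 + 68110)*(104842 + G) = (-356392 + 68110)*(104842 - 1715938/5) = -288282*(-1191728/5) = 343553731296/5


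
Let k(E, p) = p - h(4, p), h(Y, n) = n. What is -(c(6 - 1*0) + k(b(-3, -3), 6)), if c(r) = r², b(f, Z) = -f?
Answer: -36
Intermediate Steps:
k(E, p) = 0 (k(E, p) = p - p = 0)
-(c(6 - 1*0) + k(b(-3, -3), 6)) = -((6 - 1*0)² + 0) = -((6 + 0)² + 0) = -(6² + 0) = -(36 + 0) = -1*36 = -36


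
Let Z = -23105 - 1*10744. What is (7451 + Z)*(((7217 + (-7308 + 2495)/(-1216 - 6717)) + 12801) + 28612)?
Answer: -10183994745994/7933 ≈ -1.2837e+9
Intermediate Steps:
Z = -33849 (Z = -23105 - 10744 = -33849)
(7451 + Z)*(((7217 + (-7308 + 2495)/(-1216 - 6717)) + 12801) + 28612) = (7451 - 33849)*(((7217 + (-7308 + 2495)/(-1216 - 6717)) + 12801) + 28612) = -26398*(((7217 - 4813/(-7933)) + 12801) + 28612) = -26398*(((7217 - 4813*(-1/7933)) + 12801) + 28612) = -26398*(((7217 + 4813/7933) + 12801) + 28612) = -26398*((57257274/7933 + 12801) + 28612) = -26398*(158807607/7933 + 28612) = -26398*385786603/7933 = -10183994745994/7933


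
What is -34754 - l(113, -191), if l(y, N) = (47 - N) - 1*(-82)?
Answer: -35074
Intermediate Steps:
l(y, N) = 129 - N (l(y, N) = (47 - N) + 82 = 129 - N)
-34754 - l(113, -191) = -34754 - (129 - 1*(-191)) = -34754 - (129 + 191) = -34754 - 1*320 = -34754 - 320 = -35074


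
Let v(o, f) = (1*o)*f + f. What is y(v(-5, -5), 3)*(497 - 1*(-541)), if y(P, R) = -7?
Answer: -7266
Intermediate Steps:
v(o, f) = f + f*o (v(o, f) = o*f + f = f*o + f = f + f*o)
y(v(-5, -5), 3)*(497 - 1*(-541)) = -7*(497 - 1*(-541)) = -7*(497 + 541) = -7*1038 = -7266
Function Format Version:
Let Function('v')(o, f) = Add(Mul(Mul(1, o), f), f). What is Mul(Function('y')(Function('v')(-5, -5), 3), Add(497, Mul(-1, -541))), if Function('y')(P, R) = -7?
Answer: -7266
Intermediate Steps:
Function('v')(o, f) = Add(f, Mul(f, o)) (Function('v')(o, f) = Add(Mul(o, f), f) = Add(Mul(f, o), f) = Add(f, Mul(f, o)))
Mul(Function('y')(Function('v')(-5, -5), 3), Add(497, Mul(-1, -541))) = Mul(-7, Add(497, Mul(-1, -541))) = Mul(-7, Add(497, 541)) = Mul(-7, 1038) = -7266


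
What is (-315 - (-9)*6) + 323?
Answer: 62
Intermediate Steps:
(-315 - (-9)*6) + 323 = (-315 - 1*(-54)) + 323 = (-315 + 54) + 323 = -261 + 323 = 62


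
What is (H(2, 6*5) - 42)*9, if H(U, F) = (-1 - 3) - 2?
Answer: -432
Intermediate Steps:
H(U, F) = -6 (H(U, F) = -4 - 2 = -6)
(H(2, 6*5) - 42)*9 = (-6 - 42)*9 = -48*9 = -432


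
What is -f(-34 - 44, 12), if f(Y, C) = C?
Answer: -12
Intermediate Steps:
-f(-34 - 44, 12) = -1*12 = -12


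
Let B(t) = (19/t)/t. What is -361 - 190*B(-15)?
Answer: -16967/45 ≈ -377.04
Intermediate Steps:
B(t) = 19/t²
-361 - 190*B(-15) = -361 - 3610/(-15)² = -361 - 3610/225 = -361 - 190*19/225 = -361 - 722/45 = -16967/45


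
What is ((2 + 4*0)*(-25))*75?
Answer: -3750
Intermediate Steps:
((2 + 4*0)*(-25))*75 = ((2 + 0)*(-25))*75 = (2*(-25))*75 = -50*75 = -3750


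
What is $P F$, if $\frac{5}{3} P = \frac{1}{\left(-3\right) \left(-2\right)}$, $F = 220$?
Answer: $22$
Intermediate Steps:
$P = \frac{1}{10}$ ($P = \frac{3}{5 \left(\left(-3\right) \left(-2\right)\right)} = \frac{3}{5 \cdot 6} = \frac{3}{5} \cdot \frac{1}{6} = \frac{1}{10} \approx 0.1$)
$P F = \frac{1}{10} \cdot 220 = 22$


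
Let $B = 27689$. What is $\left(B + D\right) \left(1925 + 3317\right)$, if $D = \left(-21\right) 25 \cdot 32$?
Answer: $57080138$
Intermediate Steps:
$D = -16800$ ($D = \left(-525\right) 32 = -16800$)
$\left(B + D\right) \left(1925 + 3317\right) = \left(27689 - 16800\right) \left(1925 + 3317\right) = 10889 \cdot 5242 = 57080138$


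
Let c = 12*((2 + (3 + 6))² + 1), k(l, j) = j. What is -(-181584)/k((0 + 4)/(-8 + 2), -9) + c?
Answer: -18712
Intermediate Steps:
c = 1464 (c = 12*((2 + 9)² + 1) = 12*(11² + 1) = 12*(121 + 1) = 12*122 = 1464)
-(-181584)/k((0 + 4)/(-8 + 2), -9) + c = -(-181584)/(-9) + 1464 = -(-181584)*(-1)/9 + 1464 = -468*388/9 + 1464 = -20176 + 1464 = -18712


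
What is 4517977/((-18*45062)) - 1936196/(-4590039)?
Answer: -6389070358789/1241018024508 ≈ -5.1482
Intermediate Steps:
4517977/((-18*45062)) - 1936196/(-4590039) = 4517977/(-811116) - 1936196*(-1/4590039) = 4517977*(-1/811116) + 1936196/4590039 = -4517977/811116 + 1936196/4590039 = -6389070358789/1241018024508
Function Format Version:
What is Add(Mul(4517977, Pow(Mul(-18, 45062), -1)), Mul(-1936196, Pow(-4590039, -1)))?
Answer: Rational(-6389070358789, 1241018024508) ≈ -5.1482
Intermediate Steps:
Add(Mul(4517977, Pow(Mul(-18, 45062), -1)), Mul(-1936196, Pow(-4590039, -1))) = Add(Mul(4517977, Pow(-811116, -1)), Mul(-1936196, Rational(-1, 4590039))) = Add(Mul(4517977, Rational(-1, 811116)), Rational(1936196, 4590039)) = Add(Rational(-4517977, 811116), Rational(1936196, 4590039)) = Rational(-6389070358789, 1241018024508)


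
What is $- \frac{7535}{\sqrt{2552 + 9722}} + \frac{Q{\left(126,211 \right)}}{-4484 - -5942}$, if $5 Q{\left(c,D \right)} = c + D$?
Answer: $\frac{337}{7290} - \frac{7535 \sqrt{34}}{646} \approx -67.967$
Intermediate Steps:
$Q{\left(c,D \right)} = \frac{D}{5} + \frac{c}{5}$ ($Q{\left(c,D \right)} = \frac{c + D}{5} = \frac{D + c}{5} = \frac{D}{5} + \frac{c}{5}$)
$- \frac{7535}{\sqrt{2552 + 9722}} + \frac{Q{\left(126,211 \right)}}{-4484 - -5942} = - \frac{7535}{\sqrt{2552 + 9722}} + \frac{\frac{1}{5} \cdot 211 + \frac{1}{5} \cdot 126}{-4484 - -5942} = - \frac{7535}{\sqrt{12274}} + \frac{\frac{211}{5} + \frac{126}{5}}{-4484 + 5942} = - \frac{7535}{19 \sqrt{34}} + \frac{337}{5 \cdot 1458} = - 7535 \frac{\sqrt{34}}{646} + \frac{337}{5} \cdot \frac{1}{1458} = - \frac{7535 \sqrt{34}}{646} + \frac{337}{7290} = \frac{337}{7290} - \frac{7535 \sqrt{34}}{646}$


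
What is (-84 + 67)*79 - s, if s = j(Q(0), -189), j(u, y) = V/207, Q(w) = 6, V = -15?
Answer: -92662/69 ≈ -1342.9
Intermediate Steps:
j(u, y) = -5/69 (j(u, y) = -15/207 = -15*1/207 = -5/69)
s = -5/69 ≈ -0.072464
(-84 + 67)*79 - s = (-84 + 67)*79 - 1*(-5/69) = -17*79 + 5/69 = -1343 + 5/69 = -92662/69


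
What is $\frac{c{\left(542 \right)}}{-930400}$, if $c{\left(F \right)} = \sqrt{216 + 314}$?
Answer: $- \frac{\sqrt{530}}{930400} \approx -2.4744 \cdot 10^{-5}$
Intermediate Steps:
$c{\left(F \right)} = \sqrt{530}$
$\frac{c{\left(542 \right)}}{-930400} = \frac{\sqrt{530}}{-930400} = \sqrt{530} \left(- \frac{1}{930400}\right) = - \frac{\sqrt{530}}{930400}$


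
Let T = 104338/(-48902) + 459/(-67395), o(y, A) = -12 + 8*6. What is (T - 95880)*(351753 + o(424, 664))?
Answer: -18527764610840148732/549291715 ≈ -3.3730e+10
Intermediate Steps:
o(y, A) = 36 (o(y, A) = -12 + 48 = 36)
T = -1175717588/549291715 (T = 104338*(-1/48902) + 459*(-1/67395) = -52169/24451 - 153/22465 = -1175717588/549291715 ≈ -2.1404)
(T - 95880)*(351753 + o(424, 664)) = (-1175717588/549291715 - 95880)*(351753 + 36) = -52667265351788/549291715*351789 = -18527764610840148732/549291715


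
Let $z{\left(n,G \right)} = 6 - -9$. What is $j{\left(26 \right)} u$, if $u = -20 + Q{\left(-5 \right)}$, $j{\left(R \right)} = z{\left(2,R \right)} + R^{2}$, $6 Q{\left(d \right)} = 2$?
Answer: $- \frac{40769}{3} \approx -13590.0$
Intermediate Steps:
$z{\left(n,G \right)} = 15$ ($z{\left(n,G \right)} = 6 + 9 = 15$)
$Q{\left(d \right)} = \frac{1}{3}$ ($Q{\left(d \right)} = \frac{1}{6} \cdot 2 = \frac{1}{3}$)
$j{\left(R \right)} = 15 + R^{2}$
$u = - \frac{59}{3}$ ($u = -20 + \frac{1}{3} = - \frac{59}{3} \approx -19.667$)
$j{\left(26 \right)} u = \left(15 + 26^{2}\right) \left(- \frac{59}{3}\right) = \left(15 + 676\right) \left(- \frac{59}{3}\right) = 691 \left(- \frac{59}{3}\right) = - \frac{40769}{3}$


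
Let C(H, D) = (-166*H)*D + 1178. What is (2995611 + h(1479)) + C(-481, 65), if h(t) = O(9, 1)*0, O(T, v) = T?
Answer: 8186779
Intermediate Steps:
C(H, D) = 1178 - 166*D*H (C(H, D) = -166*D*H + 1178 = 1178 - 166*D*H)
h(t) = 0 (h(t) = 9*0 = 0)
(2995611 + h(1479)) + C(-481, 65) = (2995611 + 0) + (1178 - 166*65*(-481)) = 2995611 + (1178 + 5189990) = 2995611 + 5191168 = 8186779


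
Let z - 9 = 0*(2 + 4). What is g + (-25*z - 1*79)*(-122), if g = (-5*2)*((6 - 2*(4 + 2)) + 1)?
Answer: 37138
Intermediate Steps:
z = 9 (z = 9 + 0*(2 + 4) = 9 + 0*6 = 9 + 0 = 9)
g = 50 (g = -10*((6 - 2*6) + 1) = -10*((6 - 12) + 1) = -10*(-6 + 1) = -10*(-5) = 50)
g + (-25*z - 1*79)*(-122) = 50 + (-25*9 - 1*79)*(-122) = 50 + (-225 - 79)*(-122) = 50 - 304*(-122) = 50 + 37088 = 37138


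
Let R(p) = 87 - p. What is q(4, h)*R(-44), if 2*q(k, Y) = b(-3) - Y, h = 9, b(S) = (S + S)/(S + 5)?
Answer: -786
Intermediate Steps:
b(S) = 2*S/(5 + S) (b(S) = (2*S)/(5 + S) = 2*S/(5 + S))
q(k, Y) = -3/2 - Y/2 (q(k, Y) = (2*(-3)/(5 - 3) - Y)/2 = (2*(-3)/2 - Y)/2 = (2*(-3)*(½) - Y)/2 = (-3 - Y)/2 = -3/2 - Y/2)
q(4, h)*R(-44) = (-3/2 - ½*9)*(87 - 1*(-44)) = (-3/2 - 9/2)*(87 + 44) = -6*131 = -786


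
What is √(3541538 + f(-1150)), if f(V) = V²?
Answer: √4864038 ≈ 2205.5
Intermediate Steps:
√(3541538 + f(-1150)) = √(3541538 + (-1150)²) = √(3541538 + 1322500) = √4864038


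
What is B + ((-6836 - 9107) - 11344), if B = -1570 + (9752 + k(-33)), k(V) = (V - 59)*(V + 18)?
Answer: -17725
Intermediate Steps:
k(V) = (-59 + V)*(18 + V)
B = 9562 (B = -1570 + (9752 + (-1062 + (-33)**2 - 41*(-33))) = -1570 + (9752 + (-1062 + 1089 + 1353)) = -1570 + (9752 + 1380) = -1570 + 11132 = 9562)
B + ((-6836 - 9107) - 11344) = 9562 + ((-6836 - 9107) - 11344) = 9562 + (-15943 - 11344) = 9562 - 27287 = -17725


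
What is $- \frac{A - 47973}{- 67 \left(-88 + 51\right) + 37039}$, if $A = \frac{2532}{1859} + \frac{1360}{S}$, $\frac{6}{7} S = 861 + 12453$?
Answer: $\frac{1385219150335}{1141115721746} \approx 1.2139$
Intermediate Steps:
$S = 15533$ ($S = \frac{7 \left(861 + 12453\right)}{6} = \frac{7}{6} \cdot 13314 = 15533$)
$A = \frac{41857796}{28875847}$ ($A = \frac{2532}{1859} + \frac{1360}{15533} = \frac{41857796}{28875847} \approx 1.4496$)
$- \frac{A - 47973}{- 67 \left(-88 + 51\right) + 37039} = - \frac{\frac{41857796}{28875847} - 47973}{- 67 \left(-88 + 51\right) + 37039} = - \frac{-1385219150335}{28875847 \left(\left(-67\right) \left(-37\right) + 37039\right)} = - \frac{-1385219150335}{28875847 \left(2479 + 37039\right)} = - \frac{-1385219150335}{28875847 \cdot 39518} = \left(-1\right) \left(- \frac{1385219150335}{1141115721746}\right) = \frac{1385219150335}{1141115721746}$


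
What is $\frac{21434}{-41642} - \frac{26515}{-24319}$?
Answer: $\frac{291442092}{506345899} \approx 0.57558$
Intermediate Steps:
$\frac{21434}{-41642} - \frac{26515}{-24319} = 21434 \left(- \frac{1}{41642}\right) - - \frac{26515}{24319} = - \frac{10717}{20821} + \frac{26515}{24319} = \frac{291442092}{506345899}$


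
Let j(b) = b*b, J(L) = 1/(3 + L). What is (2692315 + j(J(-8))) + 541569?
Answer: 80847101/25 ≈ 3.2339e+6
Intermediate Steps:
j(b) = b**2
(2692315 + j(J(-8))) + 541569 = (2692315 + (1/(3 - 8))**2) + 541569 = (2692315 + (1/(-5))**2) + 541569 = (2692315 + (-1/5)**2) + 541569 = (2692315 + 1/25) + 541569 = 67307876/25 + 541569 = 80847101/25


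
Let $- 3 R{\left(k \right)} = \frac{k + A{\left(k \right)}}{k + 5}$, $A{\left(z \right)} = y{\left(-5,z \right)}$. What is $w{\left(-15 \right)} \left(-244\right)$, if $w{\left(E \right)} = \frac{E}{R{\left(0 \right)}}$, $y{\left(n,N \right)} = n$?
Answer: $10980$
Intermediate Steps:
$A{\left(z \right)} = -5$
$R{\left(k \right)} = - \frac{-5 + k}{3 \left(5 + k\right)}$ ($R{\left(k \right)} = - \frac{\left(k - 5\right) \frac{1}{k + 5}}{3} = - \frac{\left(-5 + k\right) \frac{1}{5 + k}}{3} = - \frac{\frac{1}{5 + k} \left(-5 + k\right)}{3} = - \frac{-5 + k}{3 \left(5 + k\right)}$)
$w{\left(E \right)} = 3 E$ ($w{\left(E \right)} = \frac{E}{\frac{1}{3} \frac{1}{5 + 0} \left(5 - 0\right)} = \frac{E}{\frac{1}{3} \cdot \frac{1}{5} \left(5 + 0\right)} = \frac{E}{\frac{1}{3} \cdot \frac{1}{5} \cdot 5} = E \frac{1}{\frac{1}{3}} = E 3 = 3 E$)
$w{\left(-15 \right)} \left(-244\right) = 3 \left(-15\right) \left(-244\right) = \left(-45\right) \left(-244\right) = 10980$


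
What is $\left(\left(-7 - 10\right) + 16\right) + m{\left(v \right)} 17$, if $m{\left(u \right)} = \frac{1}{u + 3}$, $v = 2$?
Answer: $\frac{12}{5} \approx 2.4$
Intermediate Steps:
$m{\left(u \right)} = \frac{1}{3 + u}$
$\left(\left(-7 - 10\right) + 16\right) + m{\left(v \right)} 17 = \left(\left(-7 - 10\right) + 16\right) + \frac{1}{3 + 2} \cdot 17 = \left(-17 + 16\right) + \frac{1}{5} \cdot 17 = -1 + \frac{1}{5} \cdot 17 = -1 + \frac{17}{5} = \frac{12}{5}$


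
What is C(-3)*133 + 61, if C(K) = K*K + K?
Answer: 859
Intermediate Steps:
C(K) = K + K² (C(K) = K² + K = K + K²)
C(-3)*133 + 61 = -3*(1 - 3)*133 + 61 = -3*(-2)*133 + 61 = 6*133 + 61 = 798 + 61 = 859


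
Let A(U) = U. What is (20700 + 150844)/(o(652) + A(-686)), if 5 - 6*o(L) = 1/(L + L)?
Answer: -447386752/1786915 ≈ -250.37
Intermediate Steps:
o(L) = ⅚ - 1/(12*L) (o(L) = ⅚ - 1/(6*(L + L)) = ⅚ - 1/(2*L)/6 = ⅚ - 1/(12*L))
(20700 + 150844)/(o(652) + A(-686)) = (20700 + 150844)/((1/12)*(-1 + 10*652)/652 - 686) = 171544/((1/12)*(1/652)*(-1 + 6520) - 686) = 171544/((1/12)*(1/652)*6519 - 686) = 171544/(2173/2608 - 686) = 171544/(-1786915/2608) = 171544*(-2608/1786915) = -447386752/1786915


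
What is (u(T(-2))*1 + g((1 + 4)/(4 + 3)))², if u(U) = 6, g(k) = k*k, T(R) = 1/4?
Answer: 101761/2401 ≈ 42.383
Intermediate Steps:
T(R) = ¼
g(k) = k²
(u(T(-2))*1 + g((1 + 4)/(4 + 3)))² = (6*1 + ((1 + 4)/(4 + 3))²)² = (6 + (5/7)²)² = (6 + 25/49)² = (319/49)² = 101761/2401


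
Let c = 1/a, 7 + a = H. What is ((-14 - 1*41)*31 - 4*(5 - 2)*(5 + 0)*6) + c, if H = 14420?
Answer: -29762844/14413 ≈ -2065.0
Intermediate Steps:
a = 14413 (a = -7 + 14420 = 14413)
c = 1/14413 ≈ 6.9382e-5
((-14 - 1*41)*31 - 4*(5 - 2)*(5 + 0)*6) + c = ((-14 - 1*41)*31 - 4*(5 - 2)*(5 + 0)*6) + 1/14413 = ((-14 - 41)*31 - 12*5*6) + 1/14413 = (-55*31 - 4*15*6) + 1/14413 = (-1705 - 60*6) + 1/14413 = (-1705 - 360) + 1/14413 = -2065 + 1/14413 = -29762844/14413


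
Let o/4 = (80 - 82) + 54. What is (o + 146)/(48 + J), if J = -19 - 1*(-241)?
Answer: 59/45 ≈ 1.3111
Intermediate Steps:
J = 222 (J = -19 + 241 = 222)
o = 208 (o = 4*((80 - 82) + 54) = 4*(-2 + 54) = 4*52 = 208)
(o + 146)/(48 + J) = (208 + 146)/(48 + 222) = 354/270 = 354*(1/270) = 59/45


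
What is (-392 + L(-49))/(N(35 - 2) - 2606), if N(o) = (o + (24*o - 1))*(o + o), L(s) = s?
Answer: -441/51778 ≈ -0.0085171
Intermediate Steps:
N(o) = 2*o*(-1 + 25*o) (N(o) = (o + (-1 + 24*o))*(2*o) = (-1 + 25*o)*(2*o) = 2*o*(-1 + 25*o))
(-392 + L(-49))/(N(35 - 2) - 2606) = (-392 - 49)/(2*(35 - 2)*(-1 + 25*(35 - 2)) - 2606) = -441/(2*33*(-1 + 25*33) - 2606) = -441/(2*33*(-1 + 825) - 2606) = -441/(2*33*824 - 2606) = -441/(54384 - 2606) = -441/51778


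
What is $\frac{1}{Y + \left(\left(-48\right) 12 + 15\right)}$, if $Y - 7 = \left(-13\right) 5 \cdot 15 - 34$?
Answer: $- \frac{1}{1563} \approx -0.0006398$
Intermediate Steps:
$Y = -1002$ ($Y = 7 + \left(\left(-13\right) 5 \cdot 15 - 34\right) = 7 - 1009 = -1002$)
$\frac{1}{Y + \left(\left(-48\right) 12 + 15\right)} = \frac{1}{-1002 + \left(\left(-48\right) 12 + 15\right)} = \frac{1}{-1002 + \left(-576 + 15\right)} = \frac{1}{-1002 - 561} = \frac{1}{-1563} = - \frac{1}{1563}$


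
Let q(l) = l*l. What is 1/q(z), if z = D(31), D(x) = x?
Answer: 1/961 ≈ 0.0010406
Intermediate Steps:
z = 31
q(l) = l**2
1/q(z) = 1/(31**2) = 1/961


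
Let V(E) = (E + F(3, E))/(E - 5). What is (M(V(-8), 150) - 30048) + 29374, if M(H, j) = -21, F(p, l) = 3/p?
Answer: -695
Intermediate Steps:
V(E) = (1 + E)/(-5 + E) (V(E) = (E + 3/3)/(E - 5) = (E + 3*(1/3))/(-5 + E) = (E + 1)/(-5 + E) = (1 + E)/(-5 + E))
(M(V(-8), 150) - 30048) + 29374 = (-21 - 30048) + 29374 = -30069 + 29374 = -695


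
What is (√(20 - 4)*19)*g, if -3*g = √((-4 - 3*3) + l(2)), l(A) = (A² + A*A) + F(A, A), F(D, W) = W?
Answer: -76*I*√3/3 ≈ -43.879*I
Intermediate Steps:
l(A) = A + 2*A² (l(A) = (A² + A*A) + A = (A² + A²) + A = 2*A² + A = A + 2*A²)
g = -I*√3/3 (g = -√((-4 - 3*3) + 2*(1 + 2*2))/3 = -√((-4 - 9) + 2*(1 + 4))/3 = -√(-13 + 2*5)/3 = -√(-13 + 10)/3 = -I*√3/3 ≈ -0.57735*I)
(√(20 - 4)*19)*g = (√(20 - 4)*19)*(-I*√3/3) = (√16*19)*(-I*√3/3) = (4*19)*(-I*√3/3) = 76*(-I*√3/3) = -76*I*√3/3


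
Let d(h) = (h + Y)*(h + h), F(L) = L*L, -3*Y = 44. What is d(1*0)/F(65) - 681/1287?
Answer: -227/429 ≈ -0.52914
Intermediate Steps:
Y = -44/3 (Y = -⅓*44 = -44/3 ≈ -14.667)
F(L) = L²
d(h) = 2*h*(-44/3 + h) (d(h) = (h - 44/3)*(h + h) = (-44/3 + h)*(2*h) = 2*h*(-44/3 + h))
d(1*0)/F(65) - 681/1287 = (2*(1*0)*(-44 + 3*(1*0))/3)/(65²) - 681/1287 = ((⅔)*0*(-44 + 3*0))/4225 - 681*1/1287 = ((⅔)*0*(-44 + 0))*(1/4225) - 227/429 = ((⅔)*0*(-44))*(1/4225) - 227/429 = 0*(1/4225) - 227/429 = 0 - 227/429 = -227/429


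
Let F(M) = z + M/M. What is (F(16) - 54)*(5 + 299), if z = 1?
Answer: -15808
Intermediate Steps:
F(M) = 2 (F(M) = 1 + M/M = 1 + 1 = 2)
(F(16) - 54)*(5 + 299) = (2 - 54)*(5 + 299) = -52*304 = -15808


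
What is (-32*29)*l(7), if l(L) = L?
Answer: -6496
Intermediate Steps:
(-32*29)*l(7) = -32*29*7 = -928*7 = -6496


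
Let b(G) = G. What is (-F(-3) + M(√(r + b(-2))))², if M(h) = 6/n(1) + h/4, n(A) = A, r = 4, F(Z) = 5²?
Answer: (-76 + √2)²/16 ≈ 347.69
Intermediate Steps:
F(Z) = 25
M(h) = 6 + h/4 (M(h) = 6/1 + h/4 = 6*1 + h*(¼) = 6 + h/4)
(-F(-3) + M(√(r + b(-2))))² = (-1*25 + (6 + √(4 - 2)/4))² = (-25 + (6 + √2/4))² = (-19 + √2/4)²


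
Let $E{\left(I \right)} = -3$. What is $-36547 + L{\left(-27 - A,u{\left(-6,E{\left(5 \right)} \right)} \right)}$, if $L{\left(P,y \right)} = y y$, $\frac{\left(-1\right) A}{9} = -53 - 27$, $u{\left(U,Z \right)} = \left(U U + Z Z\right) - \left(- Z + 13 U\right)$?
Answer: $-22147$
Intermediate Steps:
$u{\left(U,Z \right)} = Z + U^{2} + Z^{2} - 13 U$ ($u{\left(U,Z \right)} = \left(U^{2} + Z^{2}\right) - \left(- Z + 13 U\right) = Z + U^{2} + Z^{2} - 13 U$)
$A = 720$ ($A = - 9 \left(-53 - 27\right) = \left(-9\right) \left(-80\right) = 720$)
$L{\left(P,y \right)} = y^{2}$
$-36547 + L{\left(-27 - A,u{\left(-6,E{\left(5 \right)} \right)} \right)} = -36547 + \left(-3 + \left(-6\right)^{2} + \left(-3\right)^{2} - -78\right)^{2} = -36547 + \left(-3 + 36 + 9 + 78\right)^{2} = -36547 + 120^{2} = -36547 + 14400 = -22147$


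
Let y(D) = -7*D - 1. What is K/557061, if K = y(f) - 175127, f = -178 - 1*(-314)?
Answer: -176080/557061 ≈ -0.31609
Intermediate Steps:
f = 136 (f = -178 + 314 = 136)
y(D) = -1 - 7*D
K = -176080 (K = (-1 - 7*136) - 175127 = (-1 - 952) - 175127 = -953 - 175127 = -176080)
K/557061 = -176080/557061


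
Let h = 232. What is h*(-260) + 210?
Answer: -60110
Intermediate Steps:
h*(-260) + 210 = 232*(-260) + 210 = -60320 + 210 = -60110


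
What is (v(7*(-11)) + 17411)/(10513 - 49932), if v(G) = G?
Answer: -17334/39419 ≈ -0.43974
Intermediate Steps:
(v(7*(-11)) + 17411)/(10513 - 49932) = (7*(-11) + 17411)/(10513 - 49932) = (-77 + 17411)/(-39419) = 17334*(-1/39419) = -17334/39419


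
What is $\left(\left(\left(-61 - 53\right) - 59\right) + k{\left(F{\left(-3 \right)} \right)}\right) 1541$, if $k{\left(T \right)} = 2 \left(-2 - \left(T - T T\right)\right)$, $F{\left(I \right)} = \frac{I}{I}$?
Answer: $-272757$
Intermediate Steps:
$F{\left(I \right)} = 1$
$k{\left(T \right)} = -4 - 2 T + 2 T^{2}$ ($k{\left(T \right)} = 2 \left(-2 + \left(T^{2} - T\right)\right) = 2 \left(-2 + T^{2} - T\right) = -4 - 2 T + 2 T^{2}$)
$\left(\left(\left(-61 - 53\right) - 59\right) + k{\left(F{\left(-3 \right)} \right)}\right) 1541 = \left(\left(\left(-61 - 53\right) - 59\right) - \left(6 - 2\right)\right) 1541 = \left(\left(-114 - 59\right) - 4\right) 1541 = \left(-173 - 4\right) 1541 = \left(-177\right) 1541 = -272757$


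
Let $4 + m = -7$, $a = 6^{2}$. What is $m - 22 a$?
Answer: $-803$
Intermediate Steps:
$a = 36$
$m = -11$ ($m = -4 - 7 = -11$)
$m - 22 a = -11 - 792 = -803$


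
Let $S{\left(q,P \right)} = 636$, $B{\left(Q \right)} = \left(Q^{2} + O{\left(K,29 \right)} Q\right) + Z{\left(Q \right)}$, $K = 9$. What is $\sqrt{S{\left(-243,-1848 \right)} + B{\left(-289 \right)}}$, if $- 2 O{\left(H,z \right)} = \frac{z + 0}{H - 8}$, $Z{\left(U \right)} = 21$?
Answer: $\frac{\sqrt{353474}}{2} \approx 297.27$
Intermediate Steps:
$O{\left(H,z \right)} = - \frac{z}{2 \left(-8 + H\right)}$ ($O{\left(H,z \right)} = - \frac{\left(z + 0\right) \frac{1}{H - 8}}{2} = - \frac{z \frac{1}{-8 + H}}{2} = - \frac{z}{2 \left(-8 + H\right)}$)
$B{\left(Q \right)} = 21 + Q^{2} - \frac{29 Q}{2}$ ($B{\left(Q \right)} = \left(Q^{2} + \left(-1\right) 29 \frac{1}{-16 + 2 \cdot 9} Q\right) + 21 = \left(Q^{2} + \left(-1\right) 29 \frac{1}{-16 + 18} Q\right) + 21 = \left(Q^{2} + \left(-1\right) 29 \cdot \frac{1}{2} Q\right) + 21 = \left(Q^{2} - \frac{29 Q}{2}\right) + 21 = 21 + Q^{2} - \frac{29 Q}{2}$)
$\sqrt{S{\left(-243,-1848 \right)} + B{\left(-289 \right)}} = \sqrt{636 + \left(21 + \left(-289\right)^{2} - - \frac{8381}{2}\right)} = \sqrt{636 + \left(21 + 83521 + \frac{8381}{2}\right)} = \sqrt{636 + \frac{175465}{2}} = \sqrt{\frac{176737}{2}} = \frac{\sqrt{353474}}{2}$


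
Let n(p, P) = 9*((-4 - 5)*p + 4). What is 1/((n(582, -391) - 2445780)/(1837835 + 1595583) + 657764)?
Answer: 1716709/1129188132233 ≈ 1.5203e-6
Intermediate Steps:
n(p, P) = 36 - 81*p (n(p, P) = 9*(-9*p + 4) = 9*(4 - 9*p) = 36 - 81*p)
1/((n(582, -391) - 2445780)/(1837835 + 1595583) + 657764) = 1/(((36 - 81*582) - 2445780)/(1837835 + 1595583) + 657764) = 1/(((36 - 47142) - 2445780)/3433418 + 657764) = 1/((-47106 - 2445780)*(1/3433418) + 657764) = 1/(-2492886*1/3433418 + 657764) = 1/(-1246443/1716709 + 657764) = 1/(1129188132233/1716709) = 1716709/1129188132233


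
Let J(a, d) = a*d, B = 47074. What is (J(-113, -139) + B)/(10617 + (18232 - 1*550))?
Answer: 20927/9433 ≈ 2.2185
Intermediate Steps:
(J(-113, -139) + B)/(10617 + (18232 - 1*550)) = (-113*(-139) + 47074)/(10617 + (18232 - 1*550)) = (15707 + 47074)/(10617 + (18232 - 550)) = 62781/(10617 + 17682) = 62781/28299 = 62781*(1/28299) = 20927/9433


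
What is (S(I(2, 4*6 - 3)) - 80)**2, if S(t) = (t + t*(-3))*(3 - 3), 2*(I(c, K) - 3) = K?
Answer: 6400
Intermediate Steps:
I(c, K) = 3 + K/2
S(t) = 0 (S(t) = (t - 3*t)*0 = -2*t*0 = 0)
(S(I(2, 4*6 - 3)) - 80)**2 = (0 - 80)**2 = (-80)**2 = 6400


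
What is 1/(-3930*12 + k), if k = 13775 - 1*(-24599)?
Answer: -1/8786 ≈ -0.00011382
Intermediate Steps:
k = 38374 (k = 13775 + 24599 = 38374)
1/(-3930*12 + k) = 1/(-3930*12 + 38374) = 1/(-47160 + 38374) = 1/(-8786) = -1/8786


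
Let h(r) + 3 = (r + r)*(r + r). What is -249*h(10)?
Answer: -98853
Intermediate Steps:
h(r) = -3 + 4*r² (h(r) = -3 + (r + r)*(r + r) = -3 + (2*r)*(2*r) = -3 + 4*r²)
-249*h(10) = -249*(-3 + 4*10²) = -249*(-3 + 4*100) = -249*(-3 + 400) = -249*397 = -98853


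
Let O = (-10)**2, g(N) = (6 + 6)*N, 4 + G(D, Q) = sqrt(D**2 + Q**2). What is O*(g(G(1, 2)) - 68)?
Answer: -11600 + 1200*sqrt(5) ≈ -8916.7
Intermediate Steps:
G(D, Q) = -4 + sqrt(D**2 + Q**2)
g(N) = 12*N
O = 100
O*(g(G(1, 2)) - 68) = 100*(12*(-4 + sqrt(1**2 + 2**2)) - 68) = 100*(12*(-4 + sqrt(1 + 4)) - 68) = 100*(12*(-4 + sqrt(5)) - 68) = 100*((-48 + 12*sqrt(5)) - 68) = 100*(-116 + 12*sqrt(5)) = -11600 + 1200*sqrt(5)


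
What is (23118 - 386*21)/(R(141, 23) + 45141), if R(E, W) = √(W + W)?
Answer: 677656692/2037709835 - 15012*√46/2037709835 ≈ 0.33251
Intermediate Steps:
R(E, W) = √2*√W (R(E, W) = √(2*W) = √2*√W)
(23118 - 386*21)/(R(141, 23) + 45141) = (23118 - 386*21)/(√2*√23 + 45141) = (23118 - 8106)/(√46 + 45141) = 15012/(45141 + √46)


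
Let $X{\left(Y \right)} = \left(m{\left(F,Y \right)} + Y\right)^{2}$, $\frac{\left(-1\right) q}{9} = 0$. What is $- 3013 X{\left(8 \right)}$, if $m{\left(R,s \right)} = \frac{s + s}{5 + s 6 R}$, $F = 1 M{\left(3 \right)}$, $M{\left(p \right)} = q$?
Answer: $- \frac{9448768}{25} \approx -3.7795 \cdot 10^{5}$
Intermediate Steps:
$q = 0$ ($q = \left(-9\right) 0 = 0$)
$M{\left(p \right)} = 0$
$F = 0$ ($F = 1 \cdot 0 = 0$)
$m{\left(R,s \right)} = \frac{2 s}{5 + 6 R s}$ ($m{\left(R,s \right)} = \frac{2 s}{5 + 6 s R} = \frac{2 s}{5 + 6 R s}$)
$X{\left(Y \right)} = \frac{49 Y^{2}}{25}$ ($X{\left(Y \right)} = \left(\frac{2 Y}{5 + 6 \cdot 0 Y} + Y\right)^{2} = \left(\frac{2 Y}{5 + 0} + Y\right)^{2} = \left(\frac{2 Y}{5} + Y\right)^{2} = \left(\frac{7 Y}{5}\right)^{2} = \frac{49 Y^{2}}{25}$)
$- 3013 X{\left(8 \right)} = - 3013 \frac{49 \cdot 8^{2}}{25} = - 3013 \cdot \frac{49}{25} \cdot 64 = \left(-3013\right) \frac{3136}{25} = - \frac{9448768}{25}$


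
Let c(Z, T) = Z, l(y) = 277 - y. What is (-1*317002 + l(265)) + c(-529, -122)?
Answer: -317519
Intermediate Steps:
(-1*317002 + l(265)) + c(-529, -122) = (-1*317002 + (277 - 1*265)) - 529 = (-317002 + (277 - 265)) - 529 = (-317002 + 12) - 529 = -316990 - 529 = -317519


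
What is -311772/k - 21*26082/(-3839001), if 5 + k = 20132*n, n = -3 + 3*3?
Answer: -376911774186/154567137929 ≈ -2.4385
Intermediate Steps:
n = 6 (n = -3 + 9 = 6)
k = 120787 (k = -5 + 20132*6 = -5 + 120792 = 120787)
-311772/k - 21*26082/(-3839001) = -311772/120787 - 21*26082/(-3839001) = -311772*1/120787 - 547722*(-1/3839001) = -311772/120787 + 182574/1279667 = -376911774186/154567137929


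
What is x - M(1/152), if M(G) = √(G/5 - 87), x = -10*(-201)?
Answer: 2010 - I*√12562610/380 ≈ 2010.0 - 9.3273*I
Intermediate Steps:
x = 2010
M(G) = √(-87 + G/5) (M(G) = √(G*(⅕) - 87) = √(G/5 - 87) = √(-87 + G/5))
x - M(1/152) = 2010 - √(-2175 + 5/152)/5 = 2010 - √(-330595/152)/5 = 2010 - I*√12562610/76/5 = 2010 - I*√12562610/380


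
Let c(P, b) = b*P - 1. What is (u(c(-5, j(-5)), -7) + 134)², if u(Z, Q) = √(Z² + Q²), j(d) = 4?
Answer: 18446 + 1876*√10 ≈ 24378.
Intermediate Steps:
c(P, b) = -1 + P*b (c(P, b) = P*b - 1 = -1 + P*b)
u(Z, Q) = √(Q² + Z²)
(u(c(-5, j(-5)), -7) + 134)² = (√((-7)² + (-1 - 5*4)²) + 134)² = (√(49 + (-1 - 20)²) + 134)² = (√(49 + (-21)²) + 134)² = (√(49 + 441) + 134)² = (√490 + 134)² = (7*√10 + 134)² = (134 + 7*√10)²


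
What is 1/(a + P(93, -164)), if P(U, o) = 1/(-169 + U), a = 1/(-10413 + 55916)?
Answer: -3458228/45427 ≈ -76.127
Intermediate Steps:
a = 1/45503 ≈ 2.1977e-5
1/(a + P(93, -164)) = 1/(1/45503 + 1/(-169 + 93)) = 1/(1/45503 + 1/(-76)) = 1/(1/45503 - 1/76) = 1/(-45427/3458228) = -3458228/45427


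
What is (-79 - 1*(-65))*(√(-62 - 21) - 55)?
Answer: 770 - 14*I*√83 ≈ 770.0 - 127.55*I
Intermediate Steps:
(-79 - 1*(-65))*(√(-62 - 21) - 55) = (-79 + 65)*(√(-83) - 55) = -14*(I*√83 - 55) = -14*(-55 + I*√83) = 770 - 14*I*√83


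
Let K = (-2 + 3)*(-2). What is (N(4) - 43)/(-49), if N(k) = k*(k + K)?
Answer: 5/7 ≈ 0.71429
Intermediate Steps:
K = -2 (K = 1*(-2) = -2)
N(k) = k*(-2 + k) (N(k) = k*(k - 2) = k*(-2 + k))
(N(4) - 43)/(-49) = (4*(-2 + 4) - 43)/(-49) = -(4*2 - 43)/49 = -(8 - 43)/49 = -1/49*(-35) = 5/7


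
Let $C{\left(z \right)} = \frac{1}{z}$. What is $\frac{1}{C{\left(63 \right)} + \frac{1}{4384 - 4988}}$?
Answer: $\frac{38052}{541} \approx 70.336$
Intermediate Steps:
$\frac{1}{C{\left(63 \right)} + \frac{1}{4384 - 4988}} = \frac{1}{\frac{1}{63} + \frac{1}{4384 - 4988}} = \frac{1}{\frac{1}{63} + \frac{1}{-604}} = \frac{1}{\frac{1}{63} - \frac{1}{604}} = \frac{1}{\frac{541}{38052}} = \frac{38052}{541}$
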